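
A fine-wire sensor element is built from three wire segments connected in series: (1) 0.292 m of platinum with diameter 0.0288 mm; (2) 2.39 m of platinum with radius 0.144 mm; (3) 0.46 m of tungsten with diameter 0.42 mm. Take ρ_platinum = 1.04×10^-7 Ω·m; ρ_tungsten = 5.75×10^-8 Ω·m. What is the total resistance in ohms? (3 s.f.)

50.6 Ω

Seg 1: A = π(d/2)² = π(1.4400e-05 m)² = 6.514e-10 m²
R_1 = (1.04×10^-7)(0.292)/(6.514e-10) = 46.62 Ω
Seg 2: A = πr² = π(1.4400e-04 m)² = 6.514e-08 m²
R_2 = (1.04×10^-7)(2.39)/(6.514e-08) = 3.816 Ω
Seg 3: A = π(d/2)² = π(2.1000e-04 m)² = 1.385e-07 m²
R_3 = (5.75×10^-8)(0.46)/(1.385e-07) = 0.1909 Ω
R_total = R_1 + R_2 + R_3 = 50.6 Ω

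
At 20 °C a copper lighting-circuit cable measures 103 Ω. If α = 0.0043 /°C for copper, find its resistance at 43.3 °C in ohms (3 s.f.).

113 Ω

ΔT = 43.3 − 20 = 23.3 °C
R = R₀(1 + αΔT) = 103 × (1 + 0.0043×23.3) = 103 × 1.1 = 113 Ω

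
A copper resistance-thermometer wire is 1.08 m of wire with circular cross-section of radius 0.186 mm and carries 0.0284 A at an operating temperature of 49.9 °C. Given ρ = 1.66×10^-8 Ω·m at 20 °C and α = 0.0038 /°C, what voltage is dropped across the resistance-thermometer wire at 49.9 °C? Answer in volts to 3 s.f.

A = πr² = π(1.8600e-04 m)² = 1.087e-07 m²
R₍20₎ = ρL/A = (1.66×10^-8)(1.08)/(1.087e-07) = 0.165 Ω
R₍49.9₎ = R₍20₎(1 + αΔT) = 0.165 × (1 + 0.0038×29.9) = 0.1837 Ω
V = IR = 0.0284 × 0.1837 = 0.00522 V

0.00522 V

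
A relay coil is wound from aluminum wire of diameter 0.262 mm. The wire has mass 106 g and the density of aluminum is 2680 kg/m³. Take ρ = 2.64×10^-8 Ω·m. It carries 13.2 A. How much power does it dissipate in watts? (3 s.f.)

A = π(d/2)² = π(1.3100e-04 m)² = 5.3913e-08 m²
L = m/(density·A) = 0.106/(2680×5.3913e-08) = 733.6 m
R = ρL/A = (2.64×10^-8)(733.6)/(5.3913e-08) = 359.2 Ω
P = I²R = (13.2)² × 359.2 = 62600 W

62600 W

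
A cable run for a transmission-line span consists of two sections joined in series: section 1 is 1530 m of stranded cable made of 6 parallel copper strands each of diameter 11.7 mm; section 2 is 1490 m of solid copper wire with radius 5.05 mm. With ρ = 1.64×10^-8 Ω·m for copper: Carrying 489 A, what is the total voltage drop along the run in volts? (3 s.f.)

Section 1: A_strand = π(5.8500e-03)² = 1.075e-04 m²; R₁ = ρL/(N·A_s) = (1.64×10^-8)(1530)/(6×1.075e-04) = 0.0389 Ω
Section 2: A = πr² = π(5.0500e-03 m)² = 8.012e-05 m²
R₂ = (1.64×10^-8)(1490)/(8.012e-05) = 0.305 Ω
R = R₁ + R₂ = 0.3439 Ω
V = IR = 489 × 0.3439 = 168 V

168 V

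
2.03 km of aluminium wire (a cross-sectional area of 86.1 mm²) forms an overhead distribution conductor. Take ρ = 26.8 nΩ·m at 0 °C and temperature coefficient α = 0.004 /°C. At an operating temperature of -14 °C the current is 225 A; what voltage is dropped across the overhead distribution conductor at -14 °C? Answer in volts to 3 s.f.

134 V

ρ = 26.8 nΩ·m = 2.68×10^-8 Ω·m
A = 86.1 mm² = 8.610e-05 m²
R₍0₎ = ρL/A = (2.68×10^-8)(2030)/(8.610e-05) = 0.6319 Ω
R₍-14₎ = R₍0₎(1 + αΔT) = 0.6319 × (1 + 0.004×-14) = 0.5965 Ω
V = IR = 225 × 0.5965 = 134 V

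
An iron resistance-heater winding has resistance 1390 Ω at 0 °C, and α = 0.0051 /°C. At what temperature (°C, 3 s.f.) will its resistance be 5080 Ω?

521 °C

R = R₀(1 + α(T − T₀)) ⇒ T = T₀ + (R/R₀ − 1)/α
T = 0 + (5080/1390 − 1)/0.0051 = 0 + (2.655)/0.0051 = 521 °C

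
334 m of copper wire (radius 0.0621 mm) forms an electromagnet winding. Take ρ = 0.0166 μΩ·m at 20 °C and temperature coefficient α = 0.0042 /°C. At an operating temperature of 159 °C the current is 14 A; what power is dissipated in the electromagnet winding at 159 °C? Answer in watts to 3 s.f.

1.42×10^5 W

ρ = 0.0166 μΩ·m = 1.66×10^-8 Ω·m
A = πr² = π(6.2100e-05 m)² = 1.212e-08 m²
R₍20₎ = ρL/A = (1.66×10^-8)(334)/(1.212e-08) = 457.6 Ω
R₍159₎ = R₍20₎(1 + αΔT) = 457.6 × (1 + 0.0042×139) = 724.8 Ω
P = I²R = (14)² × 724.8 = 1.42×10^5 W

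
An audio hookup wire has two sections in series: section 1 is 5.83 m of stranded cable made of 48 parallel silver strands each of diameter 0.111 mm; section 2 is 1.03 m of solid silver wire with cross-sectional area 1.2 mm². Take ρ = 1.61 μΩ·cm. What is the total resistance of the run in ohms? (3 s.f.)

0.216 Ω

ρ = 1.61 μΩ·cm = 1.61×10^-8 Ω·m
Section 1: A_strand = π(5.5500e-05)² = 9.677e-09 m²; R₁ = ρL/(N·A_s) = (1.61×10^-8)(5.83)/(48×9.677e-09) = 0.2021 Ω
Section 2: A = 1.2 mm² = 1.200e-06 m²
R₂ = (1.61×10^-8)(1.03)/(1.200e-06) = 0.01382 Ω
R = R₁ + R₂ = 0.216 Ω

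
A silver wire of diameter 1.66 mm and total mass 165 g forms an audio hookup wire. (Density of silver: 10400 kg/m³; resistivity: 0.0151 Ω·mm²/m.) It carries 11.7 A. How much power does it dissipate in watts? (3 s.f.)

ρ = 0.0151 Ω·mm²/m = 1.51×10^-8 Ω·m
A = π(d/2)² = π(8.3000e-04 m)² = 2.1642e-06 m²
L = m/(density·A) = 0.165/(10400×2.1642e-06) = 7.331 m
R = ρL/A = (1.51×10^-8)(7.331)/(2.1642e-06) = 0.05115 Ω
P = I²R = (11.7)² × 0.05115 = 7.00 W

7.00 W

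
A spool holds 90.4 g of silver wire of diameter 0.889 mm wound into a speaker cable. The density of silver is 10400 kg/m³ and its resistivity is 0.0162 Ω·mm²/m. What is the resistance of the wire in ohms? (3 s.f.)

0.365 Ω

ρ = 0.0162 Ω·mm²/m = 1.62×10^-8 Ω·m
A = π(d/2)² = π(4.4450e-04 m)² = 6.2072e-07 m²
L = m/(density·A) = 0.0904/(10400×6.2072e-07) = 14 m
R = ρL/A = (1.62×10^-8)(14)/(6.2072e-07) = 0.365 Ω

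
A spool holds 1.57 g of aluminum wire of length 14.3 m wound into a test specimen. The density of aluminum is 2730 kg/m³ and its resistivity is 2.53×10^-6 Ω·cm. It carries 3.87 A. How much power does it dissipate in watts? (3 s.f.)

135 W

ρ = 2.53×10^-6 Ω·cm = 2.53×10^-8 Ω·m
A = m/(density·L) = 0.00157/(2730×14.3) = 4.0216e-08 m²
R = ρL/A = (2.53×10^-8)(14.3)/(4.0216e-08) = 8.996 Ω
P = I²R = (3.87)² × 8.996 = 135 W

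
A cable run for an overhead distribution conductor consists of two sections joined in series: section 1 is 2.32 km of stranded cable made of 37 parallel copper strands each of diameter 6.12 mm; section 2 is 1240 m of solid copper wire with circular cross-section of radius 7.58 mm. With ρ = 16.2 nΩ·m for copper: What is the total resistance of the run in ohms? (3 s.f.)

ρ = 16.2 nΩ·m = 1.62×10^-8 Ω·m
Section 1: A_strand = π(3.0600e-03)² = 2.942e-05 m²; R₁ = ρL/(N·A_s) = (1.62×10^-8)(2320)/(37×2.942e-05) = 0.03453 Ω
Section 2: A = πr² = π(7.5800e-03 m)² = 1.805e-04 m²
R₂ = (1.62×10^-8)(1240)/(1.805e-04) = 0.1113 Ω
R = R₁ + R₂ = 0.146 Ω

0.146 Ω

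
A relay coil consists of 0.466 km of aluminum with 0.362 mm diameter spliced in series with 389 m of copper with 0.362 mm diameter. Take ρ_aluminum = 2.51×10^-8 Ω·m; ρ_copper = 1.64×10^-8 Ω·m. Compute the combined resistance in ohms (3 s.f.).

176 Ω

Segment 1: A = π(d/2)² = π(1.8100e-04 m)² = 1.029e-07 m²
R₁ = ρL/A = (2.51×10^-8)(466)/(1.029e-07) = 113.6 Ω
R₂ = (1.64×10^-8)(389)/(1.029e-07) = 61.98 Ω
R = R₁ + R₂ = 176 Ω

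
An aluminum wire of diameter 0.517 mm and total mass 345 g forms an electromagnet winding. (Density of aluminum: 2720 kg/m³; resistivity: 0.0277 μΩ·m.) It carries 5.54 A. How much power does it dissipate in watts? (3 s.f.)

2450 W

ρ = 0.0277 μΩ·m = 2.77×10^-8 Ω·m
A = π(d/2)² = π(2.5850e-04 m)² = 2.0993e-07 m²
L = m/(density·A) = 0.345/(2720×2.0993e-07) = 604.2 m
R = ρL/A = (2.77×10^-8)(604.2)/(2.0993e-07) = 79.72 Ω
P = I²R = (5.54)² × 79.72 = 2450 W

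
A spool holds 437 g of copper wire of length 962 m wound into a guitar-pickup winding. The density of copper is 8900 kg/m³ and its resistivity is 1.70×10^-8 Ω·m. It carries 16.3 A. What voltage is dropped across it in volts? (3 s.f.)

5220 V

A = m/(density·L) = 0.437/(8900×962) = 5.1041e-08 m²
R = ρL/A = (1.70×10^-8)(962)/(5.1041e-08) = 320.4 Ω
V = IR = 16.3 × 320.4 = 5220 V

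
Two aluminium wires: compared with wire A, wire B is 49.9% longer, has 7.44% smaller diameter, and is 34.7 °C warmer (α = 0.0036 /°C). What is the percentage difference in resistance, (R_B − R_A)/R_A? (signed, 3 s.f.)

96.8%

R ∝ ρL/d² with ρ ∝ (1+αΔT), so R_B/R_A = (1 + 49.9/100) × (1 − 7.44/100)⁻² × (1 + 0.0036×34.7)
= 1.499 × 1.167 × 1.125 = 1.968
(R_B − R_A)/R_A = 1.968 − 1 = 96.8%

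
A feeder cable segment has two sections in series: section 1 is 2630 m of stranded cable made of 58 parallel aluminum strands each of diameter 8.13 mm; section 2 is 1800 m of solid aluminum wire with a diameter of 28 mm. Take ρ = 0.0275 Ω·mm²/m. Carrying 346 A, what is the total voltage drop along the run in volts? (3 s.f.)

ρ = 0.0275 Ω·mm²/m = 2.75×10^-8 Ω·m
Section 1: A_strand = π(4.0650e-03)² = 5.191e-05 m²; R₁ = ρL/(N·A_s) = (2.75×10^-8)(2630)/(58×5.191e-05) = 0.02402 Ω
Section 2: A = π(d/2)² = π(1.4000e-02 m)² = 6.158e-04 m²
R₂ = (2.75×10^-8)(1800)/(6.158e-04) = 0.08039 Ω
R = R₁ + R₂ = 0.1044 Ω
V = IR = 346 × 0.1044 = 36.1 V

36.1 V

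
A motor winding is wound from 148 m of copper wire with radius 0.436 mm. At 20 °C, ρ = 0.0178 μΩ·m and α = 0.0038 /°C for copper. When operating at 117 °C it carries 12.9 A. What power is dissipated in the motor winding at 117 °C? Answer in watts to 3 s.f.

1000 W

ρ = 0.0178 μΩ·m = 1.78×10^-8 Ω·m
A = πr² = π(4.3600e-04 m)² = 5.972e-07 m²
R₍20₎ = ρL/A = (1.78×10^-8)(148)/(5.972e-07) = 4.411 Ω
R₍117₎ = R₍20₎(1 + αΔT) = 4.411 × (1 + 0.0038×97) = 6.037 Ω
P = I²R = (12.9)² × 6.037 = 1000 W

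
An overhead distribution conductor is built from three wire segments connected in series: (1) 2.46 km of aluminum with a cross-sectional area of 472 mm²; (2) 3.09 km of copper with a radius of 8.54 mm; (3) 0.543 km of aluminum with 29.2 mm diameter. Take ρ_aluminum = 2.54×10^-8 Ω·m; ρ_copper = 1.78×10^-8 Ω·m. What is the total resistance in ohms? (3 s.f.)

Seg 1: A = 472 mm² = 4.720e-04 m²
R_1 = (2.54×10^-8)(2460)/(4.720e-04) = 0.1324 Ω
Seg 2: A = πr² = π(8.5400e-03 m)² = 2.291e-04 m²
R_2 = (1.78×10^-8)(3090)/(2.291e-04) = 0.2401 Ω
Seg 3: A = π(d/2)² = π(1.4600e-02 m)² = 6.697e-04 m²
R_3 = (2.54×10^-8)(543)/(6.697e-04) = 0.0206 Ω
R_total = R_1 + R_2 + R_3 = 0.393 Ω

0.393 Ω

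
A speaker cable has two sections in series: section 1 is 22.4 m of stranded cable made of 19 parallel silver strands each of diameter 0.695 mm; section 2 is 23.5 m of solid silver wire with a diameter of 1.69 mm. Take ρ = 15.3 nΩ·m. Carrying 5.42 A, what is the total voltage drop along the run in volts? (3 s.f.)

ρ = 15.3 nΩ·m = 1.53×10^-8 Ω·m
Section 1: A_strand = π(3.4750e-04)² = 3.794e-07 m²; R₁ = ρL/(N·A_s) = (1.53×10^-8)(22.4)/(19×3.794e-07) = 0.04755 Ω
Section 2: A = π(d/2)² = π(8.4500e-04 m)² = 2.243e-06 m²
R₂ = (1.53×10^-8)(23.5)/(2.243e-06) = 0.1603 Ω
R = R₁ + R₂ = 0.2078 Ω
V = IR = 5.42 × 0.2078 = 1.13 V

1.13 V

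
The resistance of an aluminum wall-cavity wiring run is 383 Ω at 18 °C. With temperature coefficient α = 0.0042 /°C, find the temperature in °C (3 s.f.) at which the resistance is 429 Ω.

46.6 °C

R = R₀(1 + α(T − T₀)) ⇒ T = T₀ + (R/R₀ − 1)/α
T = 18 + (429/383 − 1)/0.0042 = 18 + (0.1201)/0.0042 = 46.6 °C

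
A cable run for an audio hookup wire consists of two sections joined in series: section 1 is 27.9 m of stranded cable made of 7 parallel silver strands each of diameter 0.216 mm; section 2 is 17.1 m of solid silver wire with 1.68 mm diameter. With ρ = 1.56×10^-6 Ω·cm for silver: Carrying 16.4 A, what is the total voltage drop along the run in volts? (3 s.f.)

ρ = 1.56×10^-6 Ω·cm = 1.56×10^-8 Ω·m
Section 1: A_strand = π(1.0800e-04)² = 3.664e-08 m²; R₁ = ρL/(N·A_s) = (1.56×10^-8)(27.9)/(7×3.664e-08) = 1.697 Ω
Section 2: A = π(d/2)² = π(8.4000e-04 m)² = 2.217e-06 m²
R₂ = (1.56×10^-8)(17.1)/(2.217e-06) = 0.1203 Ω
R = R₁ + R₂ = 1.817 Ω
V = IR = 16.4 × 1.817 = 29.8 V

29.8 V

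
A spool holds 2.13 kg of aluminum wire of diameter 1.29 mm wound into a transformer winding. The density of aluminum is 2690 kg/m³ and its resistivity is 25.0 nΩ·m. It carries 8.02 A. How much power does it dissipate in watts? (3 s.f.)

ρ = 25.0 nΩ·m = 2.50×10^-8 Ω·m
A = π(d/2)² = π(6.4500e-04 m)² = 1.3070e-06 m²
L = m/(density·A) = 2.13/(2690×1.3070e-06) = 605.8 m
R = ρL/A = (2.50×10^-8)(605.8)/(1.3070e-06) = 11.59 Ω
P = I²R = (8.02)² × 11.59 = 745 W

745 W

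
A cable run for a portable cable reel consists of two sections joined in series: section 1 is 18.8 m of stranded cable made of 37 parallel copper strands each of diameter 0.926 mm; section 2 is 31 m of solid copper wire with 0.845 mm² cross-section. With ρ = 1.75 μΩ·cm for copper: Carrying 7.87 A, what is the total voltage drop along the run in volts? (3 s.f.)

ρ = 1.75 μΩ·cm = 1.75×10^-8 Ω·m
Section 1: A_strand = π(4.6300e-04)² = 6.735e-07 m²; R₁ = ρL/(N·A_s) = (1.75×10^-8)(18.8)/(37×6.735e-07) = 0.0132 Ω
Section 2: A = 0.845 mm² = 8.450e-07 m²
R₂ = (1.75×10^-8)(31)/(8.450e-07) = 0.642 Ω
R = R₁ + R₂ = 0.6552 Ω
V = IR = 7.87 × 0.6552 = 5.16 V

5.16 V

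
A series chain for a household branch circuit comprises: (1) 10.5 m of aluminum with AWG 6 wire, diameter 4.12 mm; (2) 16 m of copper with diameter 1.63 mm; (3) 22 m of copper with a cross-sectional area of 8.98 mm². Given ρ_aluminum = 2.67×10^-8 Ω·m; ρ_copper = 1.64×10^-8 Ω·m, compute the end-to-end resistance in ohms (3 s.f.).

Seg 1: A = π(4.12/2 mm)² = π(2.0600e-03 m)² = 1.333e-05 m²
R_1 = (2.67×10^-8)(10.5)/(1.333e-05) = 0.02103 Ω
Seg 2: A = π(d/2)² = π(8.1500e-04 m)² = 2.087e-06 m²
R_2 = (1.64×10^-8)(16)/(2.087e-06) = 0.1257 Ω
Seg 3: A = 8.98 mm² = 8.980e-06 m²
R_3 = (1.64×10^-8)(22)/(8.980e-06) = 0.04018 Ω
R_total = R_1 + R_2 + R_3 = 0.187 Ω

0.187 Ω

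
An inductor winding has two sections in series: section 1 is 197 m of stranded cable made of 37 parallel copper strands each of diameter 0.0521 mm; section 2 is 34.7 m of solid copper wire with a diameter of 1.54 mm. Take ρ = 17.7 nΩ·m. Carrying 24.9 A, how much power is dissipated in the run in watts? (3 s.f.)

ρ = 17.7 nΩ·m = 1.77×10^-8 Ω·m
Section 1: A_strand = π(2.6050e-05)² = 2.132e-09 m²; R₁ = ρL/(N·A_s) = (1.77×10^-8)(197)/(37×2.132e-09) = 44.21 Ω
Section 2: A = π(d/2)² = π(7.7000e-04 m)² = 1.863e-06 m²
R₂ = (1.77×10^-8)(34.7)/(1.863e-06) = 0.3297 Ω
R = R₁ + R₂ = 44.53 Ω
P = I²R = (24.9)² × 44.53 = 27600 W

27600 W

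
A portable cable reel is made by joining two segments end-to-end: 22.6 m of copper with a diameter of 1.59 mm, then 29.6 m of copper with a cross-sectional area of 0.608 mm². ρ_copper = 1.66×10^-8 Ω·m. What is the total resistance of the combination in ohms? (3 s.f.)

Segment 1: A = π(d/2)² = π(7.9500e-04 m)² = 1.986e-06 m²
R₁ = ρL/A = (1.66×10^-8)(22.6)/(1.986e-06) = 0.1889 Ω
Segment 2: A = 0.608 mm² = 6.080e-07 m²
R₂ = (1.66×10^-8)(29.6)/(6.080e-07) = 0.8082 Ω
R = R₁ + R₂ = 0.997 Ω

0.997 Ω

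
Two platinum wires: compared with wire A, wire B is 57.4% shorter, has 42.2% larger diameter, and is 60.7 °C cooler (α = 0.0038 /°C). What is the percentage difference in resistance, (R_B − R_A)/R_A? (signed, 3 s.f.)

R ∝ ρL/d² with ρ ∝ (1+αΔT), so R_B/R_A = (1 − 57.4/100) × (1 + 42.2/100)⁻² × (1 − 0.0038×60.7)
= 0.426 × 0.4945 × 0.7693 = 0.1621
(R_B − R_A)/R_A = 0.1621 − 1 = -83.8%

-83.8%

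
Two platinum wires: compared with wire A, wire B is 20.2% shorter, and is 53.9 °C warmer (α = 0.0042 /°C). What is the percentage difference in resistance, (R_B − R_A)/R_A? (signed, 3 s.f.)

R ∝ ρL/d² with ρ ∝ (1+αΔT), so R_B/R_A = (1 − 20.2/100) × (1 + 0.0042×53.9)
= 0.798 × 1.226 = 0.9787
(R_B − R_A)/R_A = 0.9787 − 1 = -2.13%

-2.13%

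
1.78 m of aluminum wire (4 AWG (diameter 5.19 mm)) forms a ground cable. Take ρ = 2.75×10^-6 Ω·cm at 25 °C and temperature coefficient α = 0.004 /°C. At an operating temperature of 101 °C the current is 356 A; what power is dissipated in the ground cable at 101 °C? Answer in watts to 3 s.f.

ρ = 2.75×10^-6 Ω·cm = 2.75×10^-8 Ω·m
A = π(5.19/2 mm)² = π(2.5950e-03 m)² = 2.116e-05 m²
R₍25₎ = ρL/A = (2.75×10^-8)(1.78)/(2.116e-05) = 0.002314 Ω
R₍101₎ = R₍25₎(1 + αΔT) = 0.002314 × (1 + 0.004×76) = 0.003017 Ω
P = I²R = (356)² × 0.003017 = 382 W

382 W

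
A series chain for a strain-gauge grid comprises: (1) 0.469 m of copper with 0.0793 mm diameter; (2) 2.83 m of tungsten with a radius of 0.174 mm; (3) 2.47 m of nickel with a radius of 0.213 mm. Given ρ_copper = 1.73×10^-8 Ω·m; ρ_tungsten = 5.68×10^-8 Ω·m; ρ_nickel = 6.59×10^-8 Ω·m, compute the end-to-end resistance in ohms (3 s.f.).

Seg 1: A = π(d/2)² = π(3.9650e-05 m)² = 4.939e-09 m²
R_1 = (1.73×10^-8)(0.469)/(4.939e-09) = 1.643 Ω
Seg 2: A = πr² = π(1.7400e-04 m)² = 9.511e-08 m²
R_2 = (5.68×10^-8)(2.83)/(9.511e-08) = 1.69 Ω
Seg 3: A = πr² = π(2.1300e-04 m)² = 1.425e-07 m²
R_3 = (6.59×10^-8)(2.47)/(1.425e-07) = 1.142 Ω
R_total = R_1 + R_2 + R_3 = 4.47 Ω

4.47 Ω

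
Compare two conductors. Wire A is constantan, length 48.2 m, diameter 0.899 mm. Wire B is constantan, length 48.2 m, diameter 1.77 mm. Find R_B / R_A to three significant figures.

R ∝ ρL/d², so R_B/R_A = (d_A/d_B)²
= (0.899/1.77)² = 0.258

0.258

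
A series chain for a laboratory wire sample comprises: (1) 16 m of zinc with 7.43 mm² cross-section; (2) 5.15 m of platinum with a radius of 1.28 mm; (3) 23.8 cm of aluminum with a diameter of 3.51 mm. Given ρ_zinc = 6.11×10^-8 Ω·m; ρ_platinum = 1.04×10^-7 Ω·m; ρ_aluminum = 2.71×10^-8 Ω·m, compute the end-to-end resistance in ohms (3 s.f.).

0.236 Ω

Seg 1: A = 7.43 mm² = 7.430e-06 m²
R_1 = (6.11×10^-8)(16)/(7.430e-06) = 0.1316 Ω
Seg 2: A = πr² = π(1.2800e-03 m)² = 5.147e-06 m²
R_2 = (1.04×10^-7)(5.15)/(5.147e-06) = 0.1041 Ω
Seg 3: A = π(d/2)² = π(1.7550e-03 m)² = 9.676e-06 m²
R_3 = (2.71×10^-8)(0.238)/(9.676e-06) = 6.666×10^-4 Ω
R_total = R_1 + R_2 + R_3 = 0.236 Ω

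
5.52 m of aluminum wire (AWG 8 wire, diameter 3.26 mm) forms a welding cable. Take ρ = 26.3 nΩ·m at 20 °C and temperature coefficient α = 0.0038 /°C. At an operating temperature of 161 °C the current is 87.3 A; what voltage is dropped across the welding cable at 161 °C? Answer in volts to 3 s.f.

ρ = 26.3 nΩ·m = 2.63×10^-8 Ω·m
A = π(3.26/2 mm)² = π(1.6300e-03 m)² = 8.347e-06 m²
R₍20₎ = ρL/A = (2.63×10^-8)(5.52)/(8.347e-06) = 0.01739 Ω
R₍161₎ = R₍20₎(1 + αΔT) = 0.01739 × (1 + 0.0038×141) = 0.02671 Ω
V = IR = 87.3 × 0.02671 = 2.33 V

2.33 V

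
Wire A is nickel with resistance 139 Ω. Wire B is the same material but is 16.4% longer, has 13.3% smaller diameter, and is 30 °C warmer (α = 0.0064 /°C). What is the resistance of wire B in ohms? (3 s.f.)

257 Ω

R ∝ ρL/d² with ρ ∝ (1+αΔT), so R_B/R_A = (1 + 16.4/100) × (1 − 13.3/100)⁻² × (1 + 0.0064×30)
= 1.164 × 1.33 × 1.192 = 1.846
R_B = 1.846 × 139 = 257 Ω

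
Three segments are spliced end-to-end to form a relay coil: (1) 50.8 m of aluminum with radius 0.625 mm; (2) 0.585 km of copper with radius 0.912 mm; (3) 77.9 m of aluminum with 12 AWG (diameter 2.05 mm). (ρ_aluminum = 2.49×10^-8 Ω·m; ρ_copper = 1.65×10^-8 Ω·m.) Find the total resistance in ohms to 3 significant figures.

5.31 Ω

Seg 1: A = πr² = π(6.2500e-04 m)² = 1.227e-06 m²
R_1 = (2.49×10^-8)(50.8)/(1.227e-06) = 1.031 Ω
Seg 2: A = πr² = π(9.1200e-04 m)² = 2.613e-06 m²
R_2 = (1.65×10^-8)(585)/(2.613e-06) = 3.694 Ω
Seg 3: A = π(2.05/2 mm)² = π(1.0250e-03 m)² = 3.301e-06 m²
R_3 = (2.49×10^-8)(77.9)/(3.301e-06) = 0.5877 Ω
R_total = R_1 + R_2 + R_3 = 5.31 Ω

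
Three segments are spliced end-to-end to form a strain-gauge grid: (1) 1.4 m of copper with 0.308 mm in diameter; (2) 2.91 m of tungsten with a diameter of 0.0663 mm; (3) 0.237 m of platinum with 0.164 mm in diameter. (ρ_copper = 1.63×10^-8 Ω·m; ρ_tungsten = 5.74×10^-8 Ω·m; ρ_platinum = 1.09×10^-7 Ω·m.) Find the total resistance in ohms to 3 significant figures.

Seg 1: A = π(d/2)² = π(1.5400e-04 m)² = 7.451e-08 m²
R_1 = (1.63×10^-8)(1.4)/(7.451e-08) = 0.3063 Ω
Seg 2: A = π(d/2)² = π(3.3150e-05 m)² = 3.452e-09 m²
R_2 = (5.74×10^-8)(2.91)/(3.452e-09) = 48.38 Ω
Seg 3: A = π(d/2)² = π(8.2000e-05 m)² = 2.112e-08 m²
R_3 = (1.09×10^-7)(0.237)/(2.112e-08) = 1.223 Ω
R_total = R_1 + R_2 + R_3 = 49.9 Ω

49.9 Ω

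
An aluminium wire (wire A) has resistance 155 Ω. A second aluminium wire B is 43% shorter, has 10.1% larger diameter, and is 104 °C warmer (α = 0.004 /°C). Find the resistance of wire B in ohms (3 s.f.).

R ∝ ρL/d² with ρ ∝ (1+αΔT), so R_B/R_A = (1 − 43/100) × (1 + 10.1/100)⁻² × (1 + 0.004×104)
= 0.57 × 0.8249 × 1.416 = 0.6658
R_B = 0.6658 × 155 = 103 Ω

103 Ω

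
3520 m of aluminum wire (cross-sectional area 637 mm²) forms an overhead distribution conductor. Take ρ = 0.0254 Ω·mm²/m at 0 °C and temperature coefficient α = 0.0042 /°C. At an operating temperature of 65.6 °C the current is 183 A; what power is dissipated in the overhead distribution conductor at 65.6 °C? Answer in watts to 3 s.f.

6000 W

ρ = 0.0254 Ω·mm²/m = 2.54×10^-8 Ω·m
A = 637 mm² = 6.370e-04 m²
R₍0₎ = ρL/A = (2.54×10^-8)(3520)/(6.370e-04) = 0.1404 Ω
R₍65.6₎ = R₍0₎(1 + αΔT) = 0.1404 × (1 + 0.0042×65.6) = 0.179 Ω
P = I²R = (183)² × 0.179 = 6000 W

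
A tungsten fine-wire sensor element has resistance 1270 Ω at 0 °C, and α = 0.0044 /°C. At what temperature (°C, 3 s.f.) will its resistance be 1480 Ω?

R = R₀(1 + α(T − T₀)) ⇒ T = T₀ + (R/R₀ − 1)/α
T = 0 + (1480/1270 − 1)/0.0044 = 0 + (0.1654)/0.0044 = 37.6 °C

37.6 °C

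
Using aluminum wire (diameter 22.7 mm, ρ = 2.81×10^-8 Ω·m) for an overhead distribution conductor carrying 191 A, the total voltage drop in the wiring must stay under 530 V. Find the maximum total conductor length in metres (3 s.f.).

A = π(d/2)² = π(1.1350e-02 m)² = 4.047e-04 m²
L_max = V_max·A/(1·ρI) = (530)(4.047e-04)/(2.81×10^-8×191) = 40000 m

40000 m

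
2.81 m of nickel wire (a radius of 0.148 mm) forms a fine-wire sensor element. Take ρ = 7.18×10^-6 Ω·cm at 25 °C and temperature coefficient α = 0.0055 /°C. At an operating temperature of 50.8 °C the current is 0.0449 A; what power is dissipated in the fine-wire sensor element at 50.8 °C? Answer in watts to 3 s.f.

0.00675 W

ρ = 7.18×10^-6 Ω·cm = 7.18×10^-8 Ω·m
A = πr² = π(1.4800e-04 m)² = 6.881e-08 m²
R₍25₎ = ρL/A = (7.18×10^-8)(2.81)/(6.881e-08) = 2.932 Ω
R₍50.8₎ = R₍25₎(1 + αΔT) = 2.932 × (1 + 0.0055×25.8) = 3.348 Ω
P = I²R = (0.0449)² × 3.348 = 0.00675 W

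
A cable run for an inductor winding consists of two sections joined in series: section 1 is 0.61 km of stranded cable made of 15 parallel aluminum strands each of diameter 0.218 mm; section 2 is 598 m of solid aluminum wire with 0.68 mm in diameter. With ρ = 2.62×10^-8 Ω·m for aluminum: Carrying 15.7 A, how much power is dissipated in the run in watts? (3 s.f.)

Section 1: A_strand = π(1.0900e-04)² = 3.733e-08 m²; R₁ = ρL/(N·A_s) = (2.62×10^-8)(610)/(15×3.733e-08) = 28.55 Ω
Section 2: A = π(d/2)² = π(3.4000e-04 m)² = 3.632e-07 m²
R₂ = (2.62×10^-8)(598)/(3.632e-07) = 43.14 Ω
R = R₁ + R₂ = 71.69 Ω
P = I²R = (15.7)² × 71.69 = 17700 W

17700 W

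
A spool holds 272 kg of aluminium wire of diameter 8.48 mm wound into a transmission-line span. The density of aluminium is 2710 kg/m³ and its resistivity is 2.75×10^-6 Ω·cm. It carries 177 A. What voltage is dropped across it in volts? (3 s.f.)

ρ = 2.75×10^-6 Ω·cm = 2.75×10^-8 Ω·m
A = π(d/2)² = π(4.2400e-03 m)² = 5.6478e-05 m²
L = m/(density·A) = 272/(2710×5.6478e-05) = 1777 m
R = ρL/A = (2.75×10^-8)(1777)/(5.6478e-05) = 0.8653 Ω
V = IR = 177 × 0.8653 = 153 V

153 V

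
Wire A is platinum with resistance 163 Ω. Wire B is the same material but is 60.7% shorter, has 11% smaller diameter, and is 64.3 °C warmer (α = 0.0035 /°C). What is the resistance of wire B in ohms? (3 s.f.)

99.1 Ω

R ∝ ρL/d² with ρ ∝ (1+αΔT), so R_B/R_A = (1 − 60.7/100) × (1 − 11/100)⁻² × (1 + 0.0035×64.3)
= 0.393 × 1.262 × 1.225 = 0.6078
R_B = 0.6078 × 163 = 99.1 Ω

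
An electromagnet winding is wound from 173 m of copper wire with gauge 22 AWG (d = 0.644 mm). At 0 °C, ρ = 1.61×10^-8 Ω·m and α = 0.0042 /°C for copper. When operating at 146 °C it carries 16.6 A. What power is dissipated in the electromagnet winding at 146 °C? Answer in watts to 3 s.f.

3800 W

A = π(0.644/2 mm)² = π(3.2200e-04 m)² = 3.257e-07 m²
R₍0₎ = ρL/A = (1.61×10^-8)(173)/(3.257e-07) = 8.551 Ω
R₍146₎ = R₍0₎(1 + αΔT) = 8.551 × (1 + 0.0042×146) = 13.79 Ω
P = I²R = (16.6)² × 13.79 = 3800 W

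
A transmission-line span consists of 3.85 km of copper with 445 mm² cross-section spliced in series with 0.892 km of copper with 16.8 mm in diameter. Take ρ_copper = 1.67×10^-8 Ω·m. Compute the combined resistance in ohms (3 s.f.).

0.212 Ω

Segment 1: A = 445 mm² = 4.450e-04 m²
R₁ = ρL/A = (1.67×10^-8)(3850)/(4.450e-04) = 0.1445 Ω
Segment 2: A = π(d/2)² = π(8.4000e-03 m)² = 2.217e-04 m²
R₂ = (1.67×10^-8)(892)/(2.217e-04) = 0.0672 Ω
R = R₁ + R₂ = 0.212 Ω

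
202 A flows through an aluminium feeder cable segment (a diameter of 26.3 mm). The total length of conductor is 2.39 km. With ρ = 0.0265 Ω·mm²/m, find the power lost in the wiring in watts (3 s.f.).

ρ = 0.0265 Ω·mm²/m = 2.65×10^-8 Ω·m
A = π(d/2)² = π(1.3150e-02 m)² = 5.433e-04 m²
R = ρL/A = (2.65×10^-8)(2390)/(5.433e-04) = 0.1166 Ω
P = I²R = (202)² × 0.1166 = 4760 W

4760 W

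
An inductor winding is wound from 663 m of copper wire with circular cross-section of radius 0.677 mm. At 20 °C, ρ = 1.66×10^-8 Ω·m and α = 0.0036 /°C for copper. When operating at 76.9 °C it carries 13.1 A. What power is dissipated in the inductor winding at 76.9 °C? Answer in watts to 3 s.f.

1580 W

A = πr² = π(6.7700e-04 m)² = 1.440e-06 m²
R₍20₎ = ρL/A = (1.66×10^-8)(663)/(1.440e-06) = 7.644 Ω
R₍76.9₎ = R₍20₎(1 + αΔT) = 7.644 × (1 + 0.0036×56.9) = 9.209 Ω
P = I²R = (13.1)² × 9.209 = 1580 W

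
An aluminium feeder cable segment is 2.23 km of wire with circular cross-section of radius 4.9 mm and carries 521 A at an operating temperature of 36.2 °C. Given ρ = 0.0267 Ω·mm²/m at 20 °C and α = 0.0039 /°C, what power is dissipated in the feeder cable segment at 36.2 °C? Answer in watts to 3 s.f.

ρ = 0.0267 Ω·mm²/m = 2.67×10^-8 Ω·m
A = πr² = π(4.9000e-03 m)² = 7.543e-05 m²
R₍20₎ = ρL/A = (2.67×10^-8)(2230)/(7.543e-05) = 0.7894 Ω
R₍36.2₎ = R₍20₎(1 + αΔT) = 0.7894 × (1 + 0.0039×16.2) = 0.8392 Ω
P = I²R = (521)² × 0.8392 = 2.28×10^5 W

2.28×10^5 W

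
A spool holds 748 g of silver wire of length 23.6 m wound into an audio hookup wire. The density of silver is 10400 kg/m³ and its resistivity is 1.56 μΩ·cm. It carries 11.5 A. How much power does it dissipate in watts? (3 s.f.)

ρ = 1.56 μΩ·cm = 1.56×10^-8 Ω·m
A = m/(density·L) = 0.748/(10400×23.6) = 3.0476e-06 m²
R = ρL/A = (1.56×10^-8)(23.6)/(3.0476e-06) = 0.1208 Ω
P = I²R = (11.5)² × 0.1208 = 16.0 W

16.0 W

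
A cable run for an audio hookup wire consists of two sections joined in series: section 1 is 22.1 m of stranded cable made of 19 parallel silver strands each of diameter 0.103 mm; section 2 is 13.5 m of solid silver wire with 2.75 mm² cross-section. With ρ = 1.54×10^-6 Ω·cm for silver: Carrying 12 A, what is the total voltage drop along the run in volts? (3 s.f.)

26.7 V

ρ = 1.54×10^-6 Ω·cm = 1.54×10^-8 Ω·m
Section 1: A_strand = π(5.1500e-05)² = 8.332e-09 m²; R₁ = ρL/(N·A_s) = (1.54×10^-8)(22.1)/(19×8.332e-09) = 2.15 Ω
Section 2: A = 2.75 mm² = 2.750e-06 m²
R₂ = (1.54×10^-8)(13.5)/(2.750e-06) = 0.0756 Ω
R = R₁ + R₂ = 2.225 Ω
V = IR = 12 × 2.225 = 26.7 V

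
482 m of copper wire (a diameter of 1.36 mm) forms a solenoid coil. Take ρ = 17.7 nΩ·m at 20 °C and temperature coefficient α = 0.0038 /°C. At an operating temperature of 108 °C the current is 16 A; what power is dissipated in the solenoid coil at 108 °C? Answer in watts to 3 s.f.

ρ = 17.7 nΩ·m = 1.77×10^-8 Ω·m
A = π(d/2)² = π(6.8000e-04 m)² = 1.453e-06 m²
R₍20₎ = ρL/A = (1.77×10^-8)(482)/(1.453e-06) = 5.873 Ω
R₍108₎ = R₍20₎(1 + αΔT) = 5.873 × (1 + 0.0038×88) = 7.837 Ω
P = I²R = (16)² × 7.837 = 2010 W

2010 W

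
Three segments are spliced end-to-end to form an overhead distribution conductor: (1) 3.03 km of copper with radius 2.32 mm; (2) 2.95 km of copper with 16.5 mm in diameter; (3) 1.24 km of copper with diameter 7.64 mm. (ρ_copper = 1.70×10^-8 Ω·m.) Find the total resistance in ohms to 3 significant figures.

Seg 1: A = πr² = π(2.3200e-03 m)² = 1.691e-05 m²
R_1 = (1.70×10^-8)(3030)/(1.691e-05) = 3.046 Ω
Seg 2: A = π(d/2)² = π(8.2500e-03 m)² = 2.138e-04 m²
R_2 = (1.70×10^-8)(2950)/(2.138e-04) = 0.2345 Ω
Seg 3: A = π(d/2)² = π(3.8200e-03 m)² = 4.584e-05 m²
R_3 = (1.70×10^-8)(1240)/(4.584e-05) = 0.4598 Ω
R_total = R_1 + R_2 + R_3 = 3.74 Ω

3.74 Ω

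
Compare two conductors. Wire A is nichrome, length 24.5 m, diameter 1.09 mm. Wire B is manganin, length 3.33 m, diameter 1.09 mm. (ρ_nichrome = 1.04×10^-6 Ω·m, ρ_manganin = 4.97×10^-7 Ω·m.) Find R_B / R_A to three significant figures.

R ∝ ρL/d², so R_B/R_A = (ρ_B/ρ_A) × (L_B/L_A)
= (4.97×10^-7/1.04×10^-6) × (3.33/24.5) = 0.0650

0.0650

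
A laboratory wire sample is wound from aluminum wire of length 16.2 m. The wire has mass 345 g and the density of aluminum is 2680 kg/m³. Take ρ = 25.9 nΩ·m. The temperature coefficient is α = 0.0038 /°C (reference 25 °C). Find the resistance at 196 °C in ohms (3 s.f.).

ρ = 25.9 nΩ·m = 2.59×10^-8 Ω·m
A = m/(density·L) = 0.345/(2680×16.2) = 7.9464e-06 m²
R = ρL/A = (2.59×10^-8)(16.2)/(7.9464e-06) = 0.0528 Ω
R(196 °C) = 0.0528 × (1 + 0.0038×171) = 0.0871 Ω

0.0871 Ω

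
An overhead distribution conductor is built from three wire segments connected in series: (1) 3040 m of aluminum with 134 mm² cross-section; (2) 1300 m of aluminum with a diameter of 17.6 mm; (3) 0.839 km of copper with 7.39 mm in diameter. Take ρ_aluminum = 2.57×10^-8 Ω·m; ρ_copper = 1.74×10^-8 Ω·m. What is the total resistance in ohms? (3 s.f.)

Seg 1: A = 134 mm² = 1.340e-04 m²
R_1 = (2.57×10^-8)(3040)/(1.340e-04) = 0.583 Ω
Seg 2: A = π(d/2)² = π(8.8000e-03 m)² = 2.433e-04 m²
R_2 = (2.57×10^-8)(1300)/(2.433e-04) = 0.1373 Ω
Seg 3: A = π(d/2)² = π(3.6950e-03 m)² = 4.289e-05 m²
R_3 = (1.74×10^-8)(839)/(4.289e-05) = 0.3404 Ω
R_total = R_1 + R_2 + R_3 = 1.06 Ω

1.06 Ω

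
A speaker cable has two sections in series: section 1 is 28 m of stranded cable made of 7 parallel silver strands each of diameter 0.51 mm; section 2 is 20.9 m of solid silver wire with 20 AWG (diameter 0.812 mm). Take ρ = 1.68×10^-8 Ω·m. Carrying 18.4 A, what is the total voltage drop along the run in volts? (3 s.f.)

Section 1: A_strand = π(2.5500e-04)² = 2.043e-07 m²; R₁ = ρL/(N·A_s) = (1.68×10^-8)(28)/(7×2.043e-07) = 0.329 Ω
Section 2: A = π(0.812/2 mm)² = π(4.0600e-04 m)² = 5.178e-07 m²
R₂ = (1.68×10^-8)(20.9)/(5.178e-07) = 0.678 Ω
R = R₁ + R₂ = 1.007 Ω
V = IR = 18.4 × 1.007 = 18.5 V

18.5 V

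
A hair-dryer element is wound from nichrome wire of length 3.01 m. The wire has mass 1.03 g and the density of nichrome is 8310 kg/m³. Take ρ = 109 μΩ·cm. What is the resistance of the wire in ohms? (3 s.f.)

79.7 Ω

ρ = 109 μΩ·cm = 1.09×10^-6 Ω·m
A = m/(density·L) = 0.00103/(8310×3.01) = 4.1178e-08 m²
R = ρL/A = (1.09×10^-6)(3.01)/(4.1178e-08) = 79.7 Ω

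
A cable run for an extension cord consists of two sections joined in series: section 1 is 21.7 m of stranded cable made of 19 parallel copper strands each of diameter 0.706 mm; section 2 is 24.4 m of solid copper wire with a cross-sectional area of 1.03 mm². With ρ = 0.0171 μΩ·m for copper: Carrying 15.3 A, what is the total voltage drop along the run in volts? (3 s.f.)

6.96 V

ρ = 0.0171 μΩ·m = 1.71×10^-8 Ω·m
Section 1: A_strand = π(3.5300e-04)² = 3.915e-07 m²; R₁ = ρL/(N·A_s) = (1.71×10^-8)(21.7)/(19×3.915e-07) = 0.04989 Ω
Section 2: A = 1.03 mm² = 1.030e-06 m²
R₂ = (1.71×10^-8)(24.4)/(1.030e-06) = 0.4051 Ω
R = R₁ + R₂ = 0.455 Ω
V = IR = 15.3 × 0.455 = 6.96 V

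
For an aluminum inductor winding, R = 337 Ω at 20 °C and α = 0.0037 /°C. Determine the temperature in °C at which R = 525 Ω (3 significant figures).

171 °C

R = R₀(1 + α(T − T₀)) ⇒ T = T₀ + (R/R₀ − 1)/α
T = 20 + (525/337 − 1)/0.0037 = 20 + (0.5579)/0.0037 = 171 °C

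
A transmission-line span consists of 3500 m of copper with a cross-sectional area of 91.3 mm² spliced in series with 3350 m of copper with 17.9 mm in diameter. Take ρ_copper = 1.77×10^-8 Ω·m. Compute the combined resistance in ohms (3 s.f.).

0.914 Ω

Segment 1: A = 91.3 mm² = 9.130e-05 m²
R₁ = ρL/A = (1.77×10^-8)(3500)/(9.130e-05) = 0.6785 Ω
Segment 2: A = π(d/2)² = π(8.9500e-03 m)² = 2.516e-04 m²
R₂ = (1.77×10^-8)(3350)/(2.516e-04) = 0.2356 Ω
R = R₁ + R₂ = 0.914 Ω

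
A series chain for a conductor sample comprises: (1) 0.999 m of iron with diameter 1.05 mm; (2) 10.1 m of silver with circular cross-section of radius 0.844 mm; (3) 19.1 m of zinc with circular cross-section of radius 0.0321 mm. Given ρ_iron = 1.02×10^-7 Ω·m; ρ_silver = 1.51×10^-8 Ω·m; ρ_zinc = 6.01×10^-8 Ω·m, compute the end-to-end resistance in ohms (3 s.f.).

Seg 1: A = π(d/2)² = π(5.2500e-04 m)² = 8.659e-07 m²
R_1 = (1.02×10^-7)(0.999)/(8.659e-07) = 0.1177 Ω
Seg 2: A = πr² = π(8.4400e-04 m)² = 2.238e-06 m²
R_2 = (1.51×10^-8)(10.1)/(2.238e-06) = 0.06815 Ω
Seg 3: A = πr² = π(3.2100e-05 m)² = 3.237e-09 m²
R_3 = (6.01×10^-8)(19.1)/(3.237e-09) = 354.6 Ω
R_total = R_1 + R_2 + R_3 = 355 Ω

355 Ω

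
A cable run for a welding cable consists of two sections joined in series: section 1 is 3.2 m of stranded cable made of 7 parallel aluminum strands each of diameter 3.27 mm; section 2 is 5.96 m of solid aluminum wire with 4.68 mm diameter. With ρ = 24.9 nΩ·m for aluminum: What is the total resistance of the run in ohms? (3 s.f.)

0.00998 Ω

ρ = 24.9 nΩ·m = 2.49×10^-8 Ω·m
Section 1: A_strand = π(1.6350e-03)² = 8.398e-06 m²; R₁ = ρL/(N·A_s) = (2.49×10^-8)(3.2)/(7×8.398e-06) = 0.001355 Ω
Section 2: A = π(d/2)² = π(2.3400e-03 m)² = 1.720e-05 m²
R₂ = (2.49×10^-8)(5.96)/(1.720e-05) = 0.008627 Ω
R = R₁ + R₂ = 0.00998 Ω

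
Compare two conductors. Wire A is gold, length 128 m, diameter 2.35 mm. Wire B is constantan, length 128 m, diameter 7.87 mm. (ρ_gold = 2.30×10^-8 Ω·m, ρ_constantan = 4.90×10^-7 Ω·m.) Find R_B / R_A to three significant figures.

R ∝ ρL/d², so R_B/R_A = (ρ_B/ρ_A) × (d_A/d_B)²
= (4.90×10^-7/2.30×10^-8) × (2.35/7.87)² = 1.90

1.90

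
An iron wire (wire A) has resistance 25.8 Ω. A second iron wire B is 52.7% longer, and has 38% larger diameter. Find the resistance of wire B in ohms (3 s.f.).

R ∝ L/d², so R_B/R_A = (1 + 52.7/100) × (1 + 38/100)⁻²
= 1.527 × 0.5251 = 0.8018
R_B = 0.8018 × 25.8 = 20.7 Ω

20.7 Ω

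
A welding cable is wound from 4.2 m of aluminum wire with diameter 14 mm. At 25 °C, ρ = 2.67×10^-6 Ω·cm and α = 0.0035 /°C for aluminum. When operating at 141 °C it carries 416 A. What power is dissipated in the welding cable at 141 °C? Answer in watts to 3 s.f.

177 W

ρ = 2.67×10^-6 Ω·cm = 2.67×10^-8 Ω·m
A = π(d/2)² = π(7.0000e-03 m)² = 1.539e-04 m²
R₍25₎ = ρL/A = (2.67×10^-8)(4.2)/(1.539e-04) = 7.285×10^-4 Ω
R₍141₎ = R₍25₎(1 + αΔT) = 7.285×10^-4 × (1 + 0.0035×116) = 0.001024 Ω
P = I²R = (416)² × 0.001024 = 177 W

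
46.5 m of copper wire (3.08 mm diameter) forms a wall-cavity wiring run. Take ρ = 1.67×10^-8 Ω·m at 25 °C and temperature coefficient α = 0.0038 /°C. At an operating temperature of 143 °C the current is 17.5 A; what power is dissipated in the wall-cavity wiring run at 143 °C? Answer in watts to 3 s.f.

A = π(d/2)² = π(1.5400e-03 m)² = 7.451e-06 m²
R₍25₎ = ρL/A = (1.67×10^-8)(46.5)/(7.451e-06) = 0.1042 Ω
R₍143₎ = R₍25₎(1 + αΔT) = 0.1042 × (1 + 0.0038×118) = 0.151 Ω
P = I²R = (17.5)² × 0.151 = 46.2 W

46.2 W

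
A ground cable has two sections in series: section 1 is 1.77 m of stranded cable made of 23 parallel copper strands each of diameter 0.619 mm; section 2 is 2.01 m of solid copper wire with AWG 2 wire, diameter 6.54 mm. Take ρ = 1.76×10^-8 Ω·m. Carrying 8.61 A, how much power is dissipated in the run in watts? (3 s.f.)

0.412 W

Section 1: A_strand = π(3.0950e-04)² = 3.009e-07 m²; R₁ = ρL/(N·A_s) = (1.76×10^-8)(1.77)/(23×3.009e-07) = 0.004501 Ω
Section 2: A = π(6.54/2 mm)² = π(3.2700e-03 m)² = 3.359e-05 m²
R₂ = (1.76×10^-8)(2.01)/(3.359e-05) = 0.001053 Ω
R = R₁ + R₂ = 0.005554 Ω
P = I²R = (8.61)² × 0.005554 = 0.412 W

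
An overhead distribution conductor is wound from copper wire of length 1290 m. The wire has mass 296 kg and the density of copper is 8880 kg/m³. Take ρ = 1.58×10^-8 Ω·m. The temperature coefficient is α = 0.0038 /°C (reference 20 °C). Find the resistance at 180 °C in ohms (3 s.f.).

A = m/(density·L) = 296/(8880×1290) = 2.5840e-05 m²
R = ρL/A = (1.58×10^-8)(1290)/(2.5840e-05) = 0.7888 Ω
R(180 °C) = 0.7888 × (1 + 0.0038×160) = 1.27 Ω

1.27 Ω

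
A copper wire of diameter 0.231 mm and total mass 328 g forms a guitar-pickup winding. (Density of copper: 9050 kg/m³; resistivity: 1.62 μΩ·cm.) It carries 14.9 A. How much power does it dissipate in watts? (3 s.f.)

ρ = 1.62 μΩ·cm = 1.62×10^-8 Ω·m
A = π(d/2)² = π(1.1550e-04 m)² = 4.1910e-08 m²
L = m/(density·A) = 0.328/(9050×4.1910e-08) = 864.8 m
R = ρL/A = (1.62×10^-8)(864.8)/(4.1910e-08) = 334.3 Ω
P = I²R = (14.9)² × 334.3 = 74200 W

74200 W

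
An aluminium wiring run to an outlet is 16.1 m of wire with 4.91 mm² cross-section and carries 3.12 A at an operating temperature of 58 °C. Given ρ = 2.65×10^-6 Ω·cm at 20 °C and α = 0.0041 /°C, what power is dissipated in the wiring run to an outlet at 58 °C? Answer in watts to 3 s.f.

ρ = 2.65×10^-6 Ω·cm = 2.65×10^-8 Ω·m
A = 4.91 mm² = 4.910e-06 m²
R₍20₎ = ρL/A = (2.65×10^-8)(16.1)/(4.910e-06) = 0.08689 Ω
R₍58₎ = R₍20₎(1 + αΔT) = 0.08689 × (1 + 0.0041×38) = 0.1004 Ω
P = I²R = (3.12)² × 0.1004 = 0.978 W

0.978 W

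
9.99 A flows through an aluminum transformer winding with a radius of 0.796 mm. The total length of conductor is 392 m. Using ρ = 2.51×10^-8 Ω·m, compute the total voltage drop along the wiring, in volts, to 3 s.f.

49.4 V

A = πr² = π(7.9600e-04 m)² = 1.991e-06 m²
R = ρL/A = (2.51×10^-8)(392)/(1.991e-06) = 4.943 Ω
V = IR = 9.99 × 4.943 = 49.4 V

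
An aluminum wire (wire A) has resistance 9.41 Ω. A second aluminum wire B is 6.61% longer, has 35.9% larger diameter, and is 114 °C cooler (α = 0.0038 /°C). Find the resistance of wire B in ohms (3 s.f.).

R ∝ ρL/d² with ρ ∝ (1+αΔT), so R_B/R_A = (1 + 6.61/100) × (1 + 35.9/100)⁻² × (1 − 0.0038×114)
= 1.066 × 0.5414 × 0.5668 = 0.3272
R_B = 0.3272 × 9.41 = 3.08 Ω

3.08 Ω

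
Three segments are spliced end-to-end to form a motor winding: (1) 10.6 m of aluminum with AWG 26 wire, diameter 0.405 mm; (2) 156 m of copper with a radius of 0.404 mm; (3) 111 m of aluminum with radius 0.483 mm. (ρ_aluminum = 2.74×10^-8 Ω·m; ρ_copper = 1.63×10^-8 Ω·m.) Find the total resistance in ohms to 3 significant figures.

Seg 1: A = π(0.405/2 mm)² = π(2.0250e-04 m)² = 1.288e-07 m²
R_1 = (2.74×10^-8)(10.6)/(1.288e-07) = 2.255 Ω
Seg 2: A = πr² = π(4.0400e-04 m)² = 5.128e-07 m²
R_2 = (1.63×10^-8)(156)/(5.128e-07) = 4.959 Ω
Seg 3: A = πr² = π(4.8300e-04 m)² = 7.329e-07 m²
R_3 = (2.74×10^-8)(111)/(7.329e-07) = 4.15 Ω
R_total = R_1 + R_2 + R_3 = 11.4 Ω

11.4 Ω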